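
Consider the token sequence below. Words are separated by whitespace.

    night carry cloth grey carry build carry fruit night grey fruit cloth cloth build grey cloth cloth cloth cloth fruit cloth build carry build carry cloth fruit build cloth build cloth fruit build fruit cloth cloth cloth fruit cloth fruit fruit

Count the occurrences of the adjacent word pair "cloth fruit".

5

Scanning the 40 overlapping bigram windows for "cloth fruit":
  position 19–20: cloth fruit
  position 26–27: cloth fruit
  position 31–32: cloth fruit
  position 37–38: cloth fruit
  position 39–40: cloth fruit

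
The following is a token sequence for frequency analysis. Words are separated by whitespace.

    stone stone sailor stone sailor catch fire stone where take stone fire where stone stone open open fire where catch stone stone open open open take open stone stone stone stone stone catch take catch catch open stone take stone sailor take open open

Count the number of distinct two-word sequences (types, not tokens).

44 tokens → 43 bigram windows in total.
Repeated bigrams (each contributes count−1 duplicates):
  stone stone: 7
  open open: 4
  stone sailor: 3
  fire where: 2
  open stone: 2
  stone open: 2
  take open: 2
  take stone: 2
16 duplicate windows → 43 − 16 = 27 distinct.

27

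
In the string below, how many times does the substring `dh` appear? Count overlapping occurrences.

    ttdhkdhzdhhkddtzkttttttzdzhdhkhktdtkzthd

4

Sliding a length-2 window over the 40 characters (39 positions):
  position 3–4: dh
  position 6–7: dh
  position 9–10: dh
  position 28–29: dh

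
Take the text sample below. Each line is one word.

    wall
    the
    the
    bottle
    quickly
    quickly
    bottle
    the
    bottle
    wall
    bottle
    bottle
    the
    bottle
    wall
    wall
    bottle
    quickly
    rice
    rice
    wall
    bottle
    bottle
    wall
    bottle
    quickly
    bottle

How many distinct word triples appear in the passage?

20

27 tokens → 25 trigram windows in total.
Repeated trigrams (each contributes count−1 duplicates):
  bottle the bottle: 2
  bottle wall bottle: 2
  the bottle wall: 2
  wall bottle bottle: 2
  wall bottle quickly: 2
5 duplicate windows → 25 − 5 = 20 distinct.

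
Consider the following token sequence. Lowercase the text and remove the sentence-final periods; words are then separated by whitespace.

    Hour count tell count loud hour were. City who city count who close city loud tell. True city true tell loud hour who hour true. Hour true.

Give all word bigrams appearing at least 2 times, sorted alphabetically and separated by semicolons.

hour true; loud hour

Bigram counts meeting the condition (at least 2 times):
  hour true: 2
  loud hour: 2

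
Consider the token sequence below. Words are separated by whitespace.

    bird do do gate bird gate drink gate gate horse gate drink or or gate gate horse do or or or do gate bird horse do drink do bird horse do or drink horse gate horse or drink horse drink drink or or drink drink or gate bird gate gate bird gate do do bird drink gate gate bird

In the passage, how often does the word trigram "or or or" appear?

1

Scanning the 57 overlapping trigram windows for "or or or":
  position 19–21: or or or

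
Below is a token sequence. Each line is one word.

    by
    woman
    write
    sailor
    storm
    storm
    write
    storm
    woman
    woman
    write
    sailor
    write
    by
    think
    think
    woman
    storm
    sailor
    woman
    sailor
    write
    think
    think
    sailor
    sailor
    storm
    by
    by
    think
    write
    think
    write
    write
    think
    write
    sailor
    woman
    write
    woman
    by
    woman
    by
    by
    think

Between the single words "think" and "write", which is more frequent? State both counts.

"write" (10 vs 8)

"think": 8 occurrences
"write": 10 occurrences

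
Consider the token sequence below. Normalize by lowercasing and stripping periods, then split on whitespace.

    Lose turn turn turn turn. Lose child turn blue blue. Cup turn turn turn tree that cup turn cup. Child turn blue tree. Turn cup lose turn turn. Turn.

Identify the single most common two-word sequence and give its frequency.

"turn turn", 7 times

Bigram frequencies (highest first):
  turn turn: 7
  lose turn: 2
  child turn: 2
  turn blue: 2
  cup turn: 2
  turn cup: 2
  … (11 more, each ≤ 1)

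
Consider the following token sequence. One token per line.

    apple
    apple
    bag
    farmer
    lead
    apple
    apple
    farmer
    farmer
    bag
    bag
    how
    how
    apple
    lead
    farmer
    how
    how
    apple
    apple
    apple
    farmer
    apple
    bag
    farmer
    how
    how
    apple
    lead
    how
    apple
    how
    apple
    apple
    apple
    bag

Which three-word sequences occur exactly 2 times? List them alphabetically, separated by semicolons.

apple apple apple; apple apple bag; apple apple farmer; apple bag farmer; farmer how how; how apple apple; how apple lead

Trigram counts meeting the condition (exactly 2 times):
  apple apple apple: 2
  apple apple bag: 2
  apple apple farmer: 2
  apple bag farmer: 2
  farmer how how: 2
  how apple apple: 2
  how apple lead: 2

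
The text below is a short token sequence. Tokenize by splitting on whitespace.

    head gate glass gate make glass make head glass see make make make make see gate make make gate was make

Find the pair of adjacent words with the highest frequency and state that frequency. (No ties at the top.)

"make make", 4 times

Bigram frequencies (highest first):
  make make: 4
  gate make: 2
  head gate: 1
  gate glass: 1
  glass gate: 1
  make glass: 1
  … (10 more, each ≤ 1)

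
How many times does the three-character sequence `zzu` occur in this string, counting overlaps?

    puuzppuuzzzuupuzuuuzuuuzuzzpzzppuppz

Sliding a length-3 window over the 36 characters (34 positions):
  position 10–12: zzu

1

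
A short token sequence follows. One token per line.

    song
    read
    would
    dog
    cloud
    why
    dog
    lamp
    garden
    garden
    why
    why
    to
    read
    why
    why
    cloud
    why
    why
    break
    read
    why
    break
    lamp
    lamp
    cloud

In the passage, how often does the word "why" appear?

8

Scanning the 26 tokens for "why":
  position 6: why
  position 11: why
  position 12: why
  position 15: why
  position 16: why
  position 18: why
  position 19: why
  position 22: why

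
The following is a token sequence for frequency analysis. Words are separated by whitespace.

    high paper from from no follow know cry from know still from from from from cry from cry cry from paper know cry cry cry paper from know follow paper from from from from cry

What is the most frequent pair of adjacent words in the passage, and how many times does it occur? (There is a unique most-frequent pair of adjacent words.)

"from from", 7 times

Bigram frequencies (highest first):
  from from: 7
  paper from: 3
  cry from: 3
  from cry: 3
  cry cry: 3
  know cry: 2
  … (12 more, each ≤ 2)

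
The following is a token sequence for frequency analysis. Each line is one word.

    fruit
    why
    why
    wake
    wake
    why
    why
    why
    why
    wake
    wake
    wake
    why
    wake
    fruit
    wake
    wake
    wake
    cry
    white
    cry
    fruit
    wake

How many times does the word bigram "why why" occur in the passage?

4

Scanning the 22 overlapping bigram windows for "why why":
  position 2–3: why why
  position 6–7: why why
  position 7–8: why why
  position 8–9: why why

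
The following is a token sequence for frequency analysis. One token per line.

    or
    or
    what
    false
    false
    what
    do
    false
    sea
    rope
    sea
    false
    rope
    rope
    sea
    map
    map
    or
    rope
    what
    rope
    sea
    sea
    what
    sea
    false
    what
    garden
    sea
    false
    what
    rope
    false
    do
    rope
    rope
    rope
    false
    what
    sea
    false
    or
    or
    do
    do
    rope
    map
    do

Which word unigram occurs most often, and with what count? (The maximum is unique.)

"rope", 10 times

Unigram frequencies (highest first):
  rope: 10
  false: 9
  sea: 8
  what: 7
  or: 5
  do: 5
  … (2 more, each ≤ 3)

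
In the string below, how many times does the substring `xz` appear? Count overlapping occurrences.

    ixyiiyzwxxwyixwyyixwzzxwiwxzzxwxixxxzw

2

Sliding a length-2 window over the 38 characters (37 positions):
  position 27–28: xz
  position 36–37: xz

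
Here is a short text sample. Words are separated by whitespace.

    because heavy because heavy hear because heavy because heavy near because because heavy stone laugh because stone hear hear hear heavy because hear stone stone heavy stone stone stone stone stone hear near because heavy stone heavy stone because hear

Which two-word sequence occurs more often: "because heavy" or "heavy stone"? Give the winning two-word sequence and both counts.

"because heavy": 6 occurrences
"heavy stone": 4 occurrences

"because heavy" (6 vs 4)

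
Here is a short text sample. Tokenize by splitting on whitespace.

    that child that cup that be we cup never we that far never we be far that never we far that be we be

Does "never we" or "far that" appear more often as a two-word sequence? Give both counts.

"never we" (3 vs 2)

"never we": 3 occurrences
"far that": 2 occurrences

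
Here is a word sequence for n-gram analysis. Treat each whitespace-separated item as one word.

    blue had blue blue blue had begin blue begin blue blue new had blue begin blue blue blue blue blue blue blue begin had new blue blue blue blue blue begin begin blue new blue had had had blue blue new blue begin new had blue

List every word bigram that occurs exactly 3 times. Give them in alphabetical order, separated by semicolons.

blue had; blue new; new blue

Bigram counts meeting the condition (exactly 3 times):
  blue had: 3
  blue new: 3
  new blue: 3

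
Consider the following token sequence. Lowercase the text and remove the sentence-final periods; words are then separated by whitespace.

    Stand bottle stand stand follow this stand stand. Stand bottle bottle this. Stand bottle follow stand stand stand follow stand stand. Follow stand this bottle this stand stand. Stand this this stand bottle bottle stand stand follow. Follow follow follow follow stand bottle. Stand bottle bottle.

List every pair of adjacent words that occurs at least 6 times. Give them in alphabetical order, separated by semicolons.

stand bottle; stand stand

Bigram counts meeting the condition (at least 6 times):
  stand bottle: 6
  stand stand: 9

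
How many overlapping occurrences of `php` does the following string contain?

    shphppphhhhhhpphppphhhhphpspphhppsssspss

Sliding a length-3 window over the 40 characters (38 positions):
  position 3–5: php
  position 15–17: php
  position 24–26: php

3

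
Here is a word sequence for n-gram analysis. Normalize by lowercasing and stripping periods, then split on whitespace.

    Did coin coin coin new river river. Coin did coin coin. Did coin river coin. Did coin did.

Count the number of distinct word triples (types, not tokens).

18 tokens → 16 trigram windows in total.
Repeated trigrams (each contributes count−1 duplicates):
  coin did coin: 3
  did coin coin: 2
  river coin did: 2
4 duplicate windows → 16 − 4 = 12 distinct.

12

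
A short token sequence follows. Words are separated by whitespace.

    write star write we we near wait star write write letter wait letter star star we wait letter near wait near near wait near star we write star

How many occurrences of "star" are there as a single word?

Scanning the 28 tokens for "star":
  position 2: star
  position 8: star
  position 14: star
  position 15: star
  position 25: star
  position 28: star

6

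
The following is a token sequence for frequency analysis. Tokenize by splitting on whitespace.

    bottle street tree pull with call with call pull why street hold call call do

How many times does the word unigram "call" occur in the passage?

Scanning the 15 tokens for "call":
  position 6: call
  position 8: call
  position 13: call
  position 14: call

4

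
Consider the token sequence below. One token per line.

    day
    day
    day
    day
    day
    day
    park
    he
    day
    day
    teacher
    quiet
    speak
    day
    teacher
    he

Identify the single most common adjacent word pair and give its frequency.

"day day", 6 times

Bigram frequencies (highest first):
  day day: 6
  day teacher: 2
  day park: 1
  park he: 1
  he day: 1
  teacher quiet: 1
  … (3 more, each ≤ 1)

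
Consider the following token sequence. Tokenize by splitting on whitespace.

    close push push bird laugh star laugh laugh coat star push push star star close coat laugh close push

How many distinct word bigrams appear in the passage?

19 tokens → 18 bigram windows in total.
Repeated bigrams (each contributes count−1 duplicates):
  close push: 2
  push push: 2
2 duplicate windows → 18 − 2 = 16 distinct.

16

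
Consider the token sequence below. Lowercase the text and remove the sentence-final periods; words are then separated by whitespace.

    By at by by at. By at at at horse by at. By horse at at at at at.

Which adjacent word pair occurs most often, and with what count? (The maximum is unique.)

Bigram frequencies (highest first):
  at at: 6
  by at: 4
  at by: 3
  by by: 1
  at horse: 1
  horse by: 1
  … (2 more, each ≤ 1)

"at at", 6 times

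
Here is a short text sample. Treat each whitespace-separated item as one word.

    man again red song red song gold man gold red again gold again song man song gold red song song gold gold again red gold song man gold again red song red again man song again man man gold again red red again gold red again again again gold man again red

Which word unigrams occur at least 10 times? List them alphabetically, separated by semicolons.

Unigram counts meeting the condition (at least 10 times):
  again: 13
  gold: 11
  red: 11

again; gold; red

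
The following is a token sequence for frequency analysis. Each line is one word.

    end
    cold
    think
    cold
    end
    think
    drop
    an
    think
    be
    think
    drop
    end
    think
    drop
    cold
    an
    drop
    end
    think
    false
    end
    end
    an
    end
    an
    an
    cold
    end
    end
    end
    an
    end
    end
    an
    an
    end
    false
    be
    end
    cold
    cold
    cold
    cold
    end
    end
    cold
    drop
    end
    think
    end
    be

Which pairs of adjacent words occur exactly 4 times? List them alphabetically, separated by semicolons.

end an; end think

Bigram counts meeting the condition (exactly 4 times):
  end an: 4
  end think: 4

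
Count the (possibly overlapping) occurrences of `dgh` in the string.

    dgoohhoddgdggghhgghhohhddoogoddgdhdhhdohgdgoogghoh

Sliding a length-3 window over the 50 characters (48 positions):
  (no match at any position)

0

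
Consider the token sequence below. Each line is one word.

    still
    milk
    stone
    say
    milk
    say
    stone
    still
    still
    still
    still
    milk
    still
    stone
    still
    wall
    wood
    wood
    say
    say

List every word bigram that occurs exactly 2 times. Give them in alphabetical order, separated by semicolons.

still milk; stone still

Bigram counts meeting the condition (exactly 2 times):
  still milk: 2
  stone still: 2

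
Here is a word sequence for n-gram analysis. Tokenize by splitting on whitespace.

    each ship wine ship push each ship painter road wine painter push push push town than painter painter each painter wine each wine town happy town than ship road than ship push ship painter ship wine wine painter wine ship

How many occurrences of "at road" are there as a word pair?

0

Scanning the 39 overlapping bigram windows for "at road":
  (none found)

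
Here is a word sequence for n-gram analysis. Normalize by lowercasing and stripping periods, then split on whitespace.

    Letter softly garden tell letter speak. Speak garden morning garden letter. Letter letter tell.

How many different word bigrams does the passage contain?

12

14 tokens → 13 bigram windows in total.
Repeated bigrams (each contributes count−1 duplicates):
  letter letter: 2
1 duplicate windows → 13 − 1 = 12 distinct.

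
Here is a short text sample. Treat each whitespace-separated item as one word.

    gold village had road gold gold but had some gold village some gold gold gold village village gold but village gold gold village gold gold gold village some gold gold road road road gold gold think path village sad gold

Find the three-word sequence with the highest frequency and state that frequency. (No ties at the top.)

Trigram frequencies (highest first):
  gold gold village: 3
  road gold gold: 2
  gold village some: 2
  village some gold: 2
  some gold gold: 2
  gold gold gold: 2
  … (24 more, each ≤ 2)

"gold gold village", 3 times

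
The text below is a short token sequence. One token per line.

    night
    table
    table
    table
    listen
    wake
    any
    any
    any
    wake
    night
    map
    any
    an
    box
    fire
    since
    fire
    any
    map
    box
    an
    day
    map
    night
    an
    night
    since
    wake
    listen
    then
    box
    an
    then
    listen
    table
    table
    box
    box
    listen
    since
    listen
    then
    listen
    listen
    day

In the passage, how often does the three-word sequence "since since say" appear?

0

Scanning the 44 overlapping trigram windows for "since since say":
  (none found)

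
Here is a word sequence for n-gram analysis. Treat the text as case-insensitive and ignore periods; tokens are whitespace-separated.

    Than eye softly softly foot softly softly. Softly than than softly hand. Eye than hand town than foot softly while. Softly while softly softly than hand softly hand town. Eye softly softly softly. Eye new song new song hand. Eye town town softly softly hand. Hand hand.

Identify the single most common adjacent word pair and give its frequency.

Bigram frequencies (highest first):
  softly softly: 7
  softly hand: 3
  eye softly: 2
  foot softly: 2
  softly than: 2
  hand eye: 2
  … (22 more, each ≤ 2)

"softly softly", 7 times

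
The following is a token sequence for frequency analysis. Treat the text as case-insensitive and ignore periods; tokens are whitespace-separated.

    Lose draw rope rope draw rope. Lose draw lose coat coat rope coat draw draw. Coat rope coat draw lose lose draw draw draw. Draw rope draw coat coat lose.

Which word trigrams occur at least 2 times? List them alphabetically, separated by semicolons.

Trigram counts meeting the condition (at least 2 times):
  coat rope coat: 2
  draw draw draw: 2
  rope coat draw: 2

coat rope coat; draw draw draw; rope coat draw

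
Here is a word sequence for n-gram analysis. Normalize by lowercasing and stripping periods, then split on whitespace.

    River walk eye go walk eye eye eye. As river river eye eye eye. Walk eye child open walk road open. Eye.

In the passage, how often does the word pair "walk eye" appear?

3

Scanning the 21 overlapping bigram windows for "walk eye":
  position 2–3: walk eye
  position 5–6: walk eye
  position 15–16: walk eye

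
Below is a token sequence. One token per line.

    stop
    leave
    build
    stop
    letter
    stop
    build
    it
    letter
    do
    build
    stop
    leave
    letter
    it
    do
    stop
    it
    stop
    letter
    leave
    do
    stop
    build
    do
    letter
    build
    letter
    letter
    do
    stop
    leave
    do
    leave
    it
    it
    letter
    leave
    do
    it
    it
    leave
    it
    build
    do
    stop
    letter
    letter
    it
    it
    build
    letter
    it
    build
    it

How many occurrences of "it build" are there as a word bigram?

3

Scanning the 54 overlapping bigram windows for "it build":
  position 43–44: it build
  position 50–51: it build
  position 53–54: it build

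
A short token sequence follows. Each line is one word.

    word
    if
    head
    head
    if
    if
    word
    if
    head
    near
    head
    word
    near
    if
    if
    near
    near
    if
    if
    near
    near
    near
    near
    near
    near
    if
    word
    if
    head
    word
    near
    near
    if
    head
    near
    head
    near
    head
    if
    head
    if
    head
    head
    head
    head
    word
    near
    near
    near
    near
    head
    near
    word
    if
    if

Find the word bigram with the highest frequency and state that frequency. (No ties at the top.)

"near near", 10 times

Bigram frequencies (highest first):
  near near: 10
  if head: 6
  word if: 4
  head head: 4
  if if: 4
  head near: 4
  … (8 more, each ≤ 4)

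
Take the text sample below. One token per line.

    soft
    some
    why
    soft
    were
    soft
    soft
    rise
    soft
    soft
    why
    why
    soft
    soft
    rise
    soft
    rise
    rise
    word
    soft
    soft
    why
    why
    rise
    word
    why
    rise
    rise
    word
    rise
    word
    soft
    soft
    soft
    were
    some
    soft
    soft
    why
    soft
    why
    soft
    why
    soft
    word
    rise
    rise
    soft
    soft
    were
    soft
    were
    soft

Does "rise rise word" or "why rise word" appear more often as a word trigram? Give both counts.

"rise rise word": 2 occurrences
"why rise word": 1 occurrence

"rise rise word" (2 vs 1)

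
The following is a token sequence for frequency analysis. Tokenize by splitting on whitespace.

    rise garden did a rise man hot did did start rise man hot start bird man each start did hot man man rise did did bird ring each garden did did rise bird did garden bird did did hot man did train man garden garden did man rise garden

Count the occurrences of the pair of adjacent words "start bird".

Scanning the 48 overlapping bigram windows for "start bird":
  position 14–15: start bird

1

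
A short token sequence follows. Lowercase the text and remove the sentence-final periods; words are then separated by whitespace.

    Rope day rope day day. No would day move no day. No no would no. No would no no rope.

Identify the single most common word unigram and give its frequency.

Unigram frequencies (highest first):
  no: 8
  day: 5
  rope: 3
  would: 3
  move: 1

"no", 8 times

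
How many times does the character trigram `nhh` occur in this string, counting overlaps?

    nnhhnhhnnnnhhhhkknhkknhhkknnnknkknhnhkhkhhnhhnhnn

5

Sliding a length-3 window over the 49 characters (47 positions):
  position 2–4: nhh
  position 5–7: nhh
  position 11–13: nhh
  position 22–24: nhh
  position 43–45: nhh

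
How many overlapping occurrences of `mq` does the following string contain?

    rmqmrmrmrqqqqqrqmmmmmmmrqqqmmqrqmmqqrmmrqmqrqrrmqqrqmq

Sliding a length-2 window over the 54 characters (53 positions):
  position 2–3: mq
  position 29–30: mq
  position 34–35: mq
  position 42–43: mq
  position 48–49: mq
  position 53–54: mq

6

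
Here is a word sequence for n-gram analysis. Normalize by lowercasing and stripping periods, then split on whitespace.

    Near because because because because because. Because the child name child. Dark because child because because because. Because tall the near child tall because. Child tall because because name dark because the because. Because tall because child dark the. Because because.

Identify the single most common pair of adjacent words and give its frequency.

Bigram frequencies (highest first):
  because because: 11
  because child: 3
  tall because: 3
  because the: 2
  child dark: 2
  dark because: 2
  … (14 more, each ≤ 2)

"because because", 11 times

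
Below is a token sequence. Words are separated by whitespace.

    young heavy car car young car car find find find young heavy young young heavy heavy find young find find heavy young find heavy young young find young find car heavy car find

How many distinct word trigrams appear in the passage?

28

33 tokens → 31 trigram windows in total.
Repeated trigrams (each contributes count−1 duplicates):
  find heavy young: 2
  find young find: 2
  heavy young young: 2
3 duplicate windows → 31 − 3 = 28 distinct.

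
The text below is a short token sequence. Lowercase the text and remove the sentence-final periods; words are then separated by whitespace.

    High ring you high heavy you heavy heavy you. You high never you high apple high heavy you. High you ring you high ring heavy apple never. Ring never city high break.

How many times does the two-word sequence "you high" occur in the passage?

Scanning the 31 overlapping bigram windows for "you high":
  position 3–4: you high
  position 10–11: you high
  position 13–14: you high
  position 18–19: you high
  position 22–23: you high

5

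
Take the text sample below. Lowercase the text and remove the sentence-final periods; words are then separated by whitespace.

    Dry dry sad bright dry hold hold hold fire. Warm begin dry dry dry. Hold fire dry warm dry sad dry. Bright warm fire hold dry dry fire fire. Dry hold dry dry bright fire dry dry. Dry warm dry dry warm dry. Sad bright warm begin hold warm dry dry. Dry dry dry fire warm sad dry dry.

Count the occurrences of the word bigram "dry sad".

3

Scanning the 58 overlapping bigram windows for "dry sad":
  position 2–3: dry sad
  position 19–20: dry sad
  position 43–44: dry sad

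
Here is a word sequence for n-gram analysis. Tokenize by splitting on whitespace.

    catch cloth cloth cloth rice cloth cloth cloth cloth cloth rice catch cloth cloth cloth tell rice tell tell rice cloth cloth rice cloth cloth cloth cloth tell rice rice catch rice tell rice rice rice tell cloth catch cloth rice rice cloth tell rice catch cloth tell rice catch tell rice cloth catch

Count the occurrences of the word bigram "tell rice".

Scanning the 53 overlapping bigram windows for "tell rice":
  position 16–17: tell rice
  position 19–20: tell rice
  position 28–29: tell rice
  position 33–34: tell rice
  position 44–45: tell rice
  position 48–49: tell rice
  position 51–52: tell rice

7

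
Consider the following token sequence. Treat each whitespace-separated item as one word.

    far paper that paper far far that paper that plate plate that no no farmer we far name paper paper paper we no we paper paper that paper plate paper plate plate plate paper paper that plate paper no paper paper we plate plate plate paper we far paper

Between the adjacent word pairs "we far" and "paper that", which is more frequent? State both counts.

"we far": 2 occurrences
"paper that": 4 occurrences

"paper that" (4 vs 2)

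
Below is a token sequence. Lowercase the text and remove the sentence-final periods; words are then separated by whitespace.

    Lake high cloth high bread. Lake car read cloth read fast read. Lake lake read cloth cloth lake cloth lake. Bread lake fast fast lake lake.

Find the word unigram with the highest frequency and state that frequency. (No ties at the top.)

"lake", 9 times

Unigram frequencies (highest first):
  lake: 9
  cloth: 5
  read: 4
  fast: 3
  high: 2
  bread: 2
  … (1 more, each ≤ 1)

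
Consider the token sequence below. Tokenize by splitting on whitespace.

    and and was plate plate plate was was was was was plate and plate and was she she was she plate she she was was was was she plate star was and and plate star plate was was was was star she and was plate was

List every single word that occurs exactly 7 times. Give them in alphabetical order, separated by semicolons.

and; she

Unigram counts meeting the condition (exactly 7 times):
  and: 7
  she: 7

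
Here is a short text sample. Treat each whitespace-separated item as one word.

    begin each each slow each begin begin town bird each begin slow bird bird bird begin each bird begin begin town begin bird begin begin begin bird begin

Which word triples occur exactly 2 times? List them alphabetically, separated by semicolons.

Trigram counts meeting the condition (exactly 2 times):
  begin begin town: 2
  begin bird begin: 2
  bird begin begin: 2

begin begin town; begin bird begin; bird begin begin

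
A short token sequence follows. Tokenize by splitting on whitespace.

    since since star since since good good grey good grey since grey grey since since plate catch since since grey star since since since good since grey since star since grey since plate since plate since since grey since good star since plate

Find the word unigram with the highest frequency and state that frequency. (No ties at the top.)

Unigram frequencies (highest first):
  since: 21
  grey: 8
  good: 5
  star: 4
  plate: 4
  catch: 1

"since", 21 times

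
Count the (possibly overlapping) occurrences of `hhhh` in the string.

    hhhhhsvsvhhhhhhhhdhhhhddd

8

Sliding a length-4 window over the 25 characters (22 positions):
  position 1–4: hhhh
  position 2–5: hhhh
  position 10–13: hhhh
  position 11–14: hhhh
  position 12–15: hhhh
  position 13–16: hhhh
  position 14–17: hhhh
  position 19–22: hhhh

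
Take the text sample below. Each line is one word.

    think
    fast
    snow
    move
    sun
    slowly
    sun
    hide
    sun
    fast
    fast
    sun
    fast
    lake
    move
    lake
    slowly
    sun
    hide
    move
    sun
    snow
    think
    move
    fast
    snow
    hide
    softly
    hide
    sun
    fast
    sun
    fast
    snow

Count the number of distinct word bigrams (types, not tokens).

34 tokens → 33 bigram windows in total.
Repeated bigrams (each contributes count−1 duplicates):
  sun fast: 4
  fast snow: 3
  fast sun: 2
  hide sun: 2
  move sun: 2
  slowly sun: 2
  sun hide: 2
10 duplicate windows → 33 − 10 = 23 distinct.

23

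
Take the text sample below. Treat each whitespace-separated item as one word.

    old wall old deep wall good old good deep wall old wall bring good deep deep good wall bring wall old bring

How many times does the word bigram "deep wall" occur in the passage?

2

Scanning the 21 overlapping bigram windows for "deep wall":
  position 4–5: deep wall
  position 9–10: deep wall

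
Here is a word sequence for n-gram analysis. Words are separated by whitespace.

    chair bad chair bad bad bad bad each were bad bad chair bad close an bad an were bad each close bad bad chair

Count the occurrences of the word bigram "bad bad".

Scanning the 23 overlapping bigram windows for "bad bad":
  position 4–5: bad bad
  position 5–6: bad bad
  position 6–7: bad bad
  position 10–11: bad bad
  position 22–23: bad bad

5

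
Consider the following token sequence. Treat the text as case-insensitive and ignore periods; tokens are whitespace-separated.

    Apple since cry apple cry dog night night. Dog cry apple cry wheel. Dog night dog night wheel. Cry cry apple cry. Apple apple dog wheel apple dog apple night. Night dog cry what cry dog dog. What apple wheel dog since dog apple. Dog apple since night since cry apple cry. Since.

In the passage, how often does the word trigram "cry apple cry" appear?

4

Scanning the 51 overlapping trigram windows for "cry apple cry":
  position 3–5: cry apple cry
  position 10–12: cry apple cry
  position 20–22: cry apple cry
  position 50–52: cry apple cry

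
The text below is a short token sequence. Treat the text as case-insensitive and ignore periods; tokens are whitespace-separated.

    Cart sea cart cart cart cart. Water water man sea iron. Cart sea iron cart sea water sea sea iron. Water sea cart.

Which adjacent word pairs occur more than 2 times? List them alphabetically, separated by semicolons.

cart cart; cart sea; sea iron

Bigram counts meeting the condition (more than 2 times):
  cart cart: 3
  cart sea: 3
  sea iron: 3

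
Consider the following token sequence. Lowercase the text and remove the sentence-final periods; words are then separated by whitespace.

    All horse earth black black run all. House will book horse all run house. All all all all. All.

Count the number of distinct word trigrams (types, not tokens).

19 tokens → 17 trigram windows in total.
Repeated trigrams (each contributes count−1 duplicates):
  all all all: 3
2 duplicate windows → 17 − 2 = 15 distinct.

15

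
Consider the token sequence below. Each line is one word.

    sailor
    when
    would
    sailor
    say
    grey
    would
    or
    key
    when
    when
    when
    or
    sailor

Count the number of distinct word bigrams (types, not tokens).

14 tokens → 13 bigram windows in total.
Repeated bigrams (each contributes count−1 duplicates):
  when when: 2
1 duplicate windows → 13 − 1 = 12 distinct.

12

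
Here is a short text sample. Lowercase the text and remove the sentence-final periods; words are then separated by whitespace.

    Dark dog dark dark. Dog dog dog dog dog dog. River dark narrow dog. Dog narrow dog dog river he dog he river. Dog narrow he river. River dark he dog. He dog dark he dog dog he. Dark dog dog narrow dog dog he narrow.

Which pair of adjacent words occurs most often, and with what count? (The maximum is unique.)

"dog dog", 10 times

Bigram frequencies (highest first):
  dog dog: 10
  he dog: 4
  dog he: 4
  dark dog: 3
  narrow dog: 3
  dog narrow: 3
  … (13 more, each ≤ 2)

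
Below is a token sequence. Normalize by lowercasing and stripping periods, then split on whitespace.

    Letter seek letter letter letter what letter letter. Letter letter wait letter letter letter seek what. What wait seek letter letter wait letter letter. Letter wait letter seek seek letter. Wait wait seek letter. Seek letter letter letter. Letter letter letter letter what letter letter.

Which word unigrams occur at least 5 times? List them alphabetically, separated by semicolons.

Unigram counts meeting the condition (at least 5 times):
  letter: 28
  seek: 7
  wait: 6

letter; seek; wait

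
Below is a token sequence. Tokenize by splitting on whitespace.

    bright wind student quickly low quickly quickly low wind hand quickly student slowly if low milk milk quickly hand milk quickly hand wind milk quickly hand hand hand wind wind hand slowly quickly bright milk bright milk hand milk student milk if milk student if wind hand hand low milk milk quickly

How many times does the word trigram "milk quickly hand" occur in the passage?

3

Scanning the 50 overlapping trigram windows for "milk quickly hand":
  position 17–19: milk quickly hand
  position 20–22: milk quickly hand
  position 24–26: milk quickly hand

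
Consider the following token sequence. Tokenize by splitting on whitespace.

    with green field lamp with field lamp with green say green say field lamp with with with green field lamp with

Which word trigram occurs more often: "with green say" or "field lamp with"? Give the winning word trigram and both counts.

"with green say": 1 occurrence
"field lamp with": 4 occurrences

"field lamp with" (4 vs 1)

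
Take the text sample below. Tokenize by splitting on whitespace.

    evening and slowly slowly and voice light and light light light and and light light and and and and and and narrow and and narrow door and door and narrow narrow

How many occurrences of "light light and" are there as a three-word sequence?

2

Scanning the 29 overlapping trigram windows for "light light and":
  position 10–12: light light and
  position 14–16: light light and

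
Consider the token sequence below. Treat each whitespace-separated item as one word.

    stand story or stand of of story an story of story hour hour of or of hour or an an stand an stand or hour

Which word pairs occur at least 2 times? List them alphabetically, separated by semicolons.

an stand; of story

Bigram counts meeting the condition (at least 2 times):
  an stand: 2
  of story: 2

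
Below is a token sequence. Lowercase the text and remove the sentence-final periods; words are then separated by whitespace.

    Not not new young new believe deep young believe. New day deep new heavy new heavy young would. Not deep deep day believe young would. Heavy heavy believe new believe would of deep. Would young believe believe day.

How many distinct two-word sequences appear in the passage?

32

38 tokens → 37 bigram windows in total.
Repeated bigrams (each contributes count−1 duplicates):
  believe new: 2
  new believe: 2
  new heavy: 2
  young believe: 2
  young would: 2
5 duplicate windows → 37 − 5 = 32 distinct.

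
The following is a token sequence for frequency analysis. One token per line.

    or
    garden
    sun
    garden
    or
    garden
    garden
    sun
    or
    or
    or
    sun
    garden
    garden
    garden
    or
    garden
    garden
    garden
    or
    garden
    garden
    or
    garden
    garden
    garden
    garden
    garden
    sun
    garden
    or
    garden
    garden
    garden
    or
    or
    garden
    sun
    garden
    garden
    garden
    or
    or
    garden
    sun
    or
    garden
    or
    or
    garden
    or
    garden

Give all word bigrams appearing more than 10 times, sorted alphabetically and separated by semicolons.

Bigram counts meeting the condition (more than 10 times):
  garden garden: 14
  or garden: 11

garden garden; or garden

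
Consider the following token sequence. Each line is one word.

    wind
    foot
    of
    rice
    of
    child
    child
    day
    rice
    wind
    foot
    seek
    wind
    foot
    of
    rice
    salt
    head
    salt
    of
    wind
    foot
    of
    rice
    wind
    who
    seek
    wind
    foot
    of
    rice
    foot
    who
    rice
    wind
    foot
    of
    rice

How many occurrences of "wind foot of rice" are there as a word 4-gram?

Scanning the 35 overlapping 4-gram windows for "wind foot of rice":
  position 1–4: wind foot of rice
  position 13–16: wind foot of rice
  position 21–24: wind foot of rice
  position 28–31: wind foot of rice
  position 35–38: wind foot of rice

5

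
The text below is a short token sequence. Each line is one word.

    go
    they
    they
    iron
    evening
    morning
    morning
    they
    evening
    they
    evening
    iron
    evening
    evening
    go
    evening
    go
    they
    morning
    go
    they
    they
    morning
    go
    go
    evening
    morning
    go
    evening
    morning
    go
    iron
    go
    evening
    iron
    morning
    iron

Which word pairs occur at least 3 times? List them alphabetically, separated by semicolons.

evening morning; go evening; go they; morning go

Bigram counts meeting the condition (at least 3 times):
  evening morning: 3
  go evening: 4
  go they: 3
  morning go: 4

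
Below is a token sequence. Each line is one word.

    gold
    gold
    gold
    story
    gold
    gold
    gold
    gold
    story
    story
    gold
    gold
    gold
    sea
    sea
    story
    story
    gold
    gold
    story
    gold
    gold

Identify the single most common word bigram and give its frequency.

"gold gold", 9 times

Bigram frequencies (highest first):
  gold gold: 9
  story gold: 4
  gold story: 3
  story story: 2
  gold sea: 1
  sea sea: 1
  … (1 more, each ≤ 1)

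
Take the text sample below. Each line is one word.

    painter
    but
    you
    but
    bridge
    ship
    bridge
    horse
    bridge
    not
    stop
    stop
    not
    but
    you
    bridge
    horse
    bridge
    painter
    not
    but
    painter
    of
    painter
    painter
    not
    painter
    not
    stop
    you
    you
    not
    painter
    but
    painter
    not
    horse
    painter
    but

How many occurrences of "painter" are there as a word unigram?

Scanning the 39 tokens for "painter":
  position 1: painter
  position 19: painter
  position 22: painter
  position 24: painter
  position 25: painter
  position 27: painter
  position 33: painter
  position 35: painter
  position 38: painter

9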